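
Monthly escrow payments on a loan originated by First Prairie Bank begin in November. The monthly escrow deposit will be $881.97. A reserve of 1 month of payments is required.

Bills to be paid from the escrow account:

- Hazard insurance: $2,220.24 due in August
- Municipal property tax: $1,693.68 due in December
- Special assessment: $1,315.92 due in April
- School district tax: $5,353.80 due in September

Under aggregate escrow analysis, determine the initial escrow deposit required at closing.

$1,763.94

Cushion = 1 × $881.97 = $881.97
Trial balance (start $0, +$881.97 each month, − disbursements):
  Nov: +$881.97 → $881.97
  Dec: +$881.97 − $1,693.68 → $70.26
  Jan: +$881.97 → $952.23
  Feb: +$881.97 → $1,834.20
  Mar: +$881.97 → $2,716.17
  Apr: +$881.97 − $1,315.92 → $2,282.22
  May: +$881.97 → $3,164.19
  Jun: +$881.97 → $4,046.16
  Jul: +$881.97 → $4,928.13
  Aug: +$881.97 − $2,220.24 → $3,589.86
  Sep: +$881.97 − $5,353.80 → -$881.97
  Oct: +$881.97 → $0.00
Lowest trial balance = -$881.97 (Sep)
Initial deposit = cushion − low point = $881.97 − (-$881.97) = $1,763.94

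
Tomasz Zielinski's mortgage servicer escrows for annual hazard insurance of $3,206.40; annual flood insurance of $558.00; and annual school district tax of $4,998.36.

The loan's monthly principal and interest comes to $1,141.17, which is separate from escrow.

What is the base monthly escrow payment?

$730.23

Hazard insurance = $3,206.40/yr
Flood insurance = $558.00/yr
School district tax = $4,998.36/yr
Annual escrow total = $8,762.76
Monthly = $8,762.76 / 12 = $730.23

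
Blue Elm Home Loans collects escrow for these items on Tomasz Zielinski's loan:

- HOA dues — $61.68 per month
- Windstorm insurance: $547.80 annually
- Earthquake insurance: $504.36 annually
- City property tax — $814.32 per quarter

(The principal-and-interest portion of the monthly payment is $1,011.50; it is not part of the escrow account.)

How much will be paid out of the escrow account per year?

HOA dues — $61.68 × 12 = $740.16 annually
Windstorm insurance — $547.80 annually
Earthquake insurance — $504.36 annually
City property tax — $814.32 × 4 = $3,257.28 annually
Total annual escrow = $5,049.60

$5,049.60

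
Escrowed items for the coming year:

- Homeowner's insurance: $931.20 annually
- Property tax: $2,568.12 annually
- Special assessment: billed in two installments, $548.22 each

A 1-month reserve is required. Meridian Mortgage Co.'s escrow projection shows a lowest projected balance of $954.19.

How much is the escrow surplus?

Homeowner's insurance — $931.20/yr
Property tax — $2,568.12/yr
Special assessment — $548.22 × 2 = $1,096.44/yr
Total annual escrow = $931.20 + $2,568.12 + $1,096.44 = $4,595.76
Per month = $4,595.76 / 12 = $382.98
Required reserve = 1 × $382.98 = $382.98
Excess over cushion: $954.19 − $382.98 = $571.21

$571.21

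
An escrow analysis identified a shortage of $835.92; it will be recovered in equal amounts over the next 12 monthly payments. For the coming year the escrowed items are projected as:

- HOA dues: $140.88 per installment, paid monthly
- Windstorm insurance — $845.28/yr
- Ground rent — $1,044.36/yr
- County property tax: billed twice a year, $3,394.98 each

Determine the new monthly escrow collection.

$933.84

HOA dues — $140.88 × 12 = $1,690.56 annually
Windstorm insurance — $845.28 annually
Ground rent — $1,044.36 annually
County property tax — $3,394.98 × 2 = $6,789.96 annually
Total annual escrow = $10,370.16
Monthly escrow = $10,370.16 ÷ 12 = $864.18
Shortage per month = $835.92 ÷ 12 = $69.66
Adjusted monthly = $864.18 + $69.66 = $933.84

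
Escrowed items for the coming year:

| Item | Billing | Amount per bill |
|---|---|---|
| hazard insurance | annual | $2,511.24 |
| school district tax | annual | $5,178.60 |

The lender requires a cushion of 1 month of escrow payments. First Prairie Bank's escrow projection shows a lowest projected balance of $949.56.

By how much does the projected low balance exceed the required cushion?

Hazard insurance: $2,511.24
School district tax: $5,178.60
Annual escrow total = $7,689.84
Base monthly escrow = $7,689.84 ÷ 12 = $640.82
Cushion = 1 × $640.82 = $640.82
Surplus = $949.56 − $640.82 = $308.74

$308.74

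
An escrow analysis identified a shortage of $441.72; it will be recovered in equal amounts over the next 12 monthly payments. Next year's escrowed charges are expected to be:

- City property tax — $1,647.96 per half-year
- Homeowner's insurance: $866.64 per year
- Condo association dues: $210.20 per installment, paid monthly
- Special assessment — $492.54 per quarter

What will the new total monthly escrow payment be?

$758.07

City property tax — $1,647.96 × 2 = $3,295.92/yr
Homeowner's insurance — $866.64/yr
Condo association dues — $210.20 × 12 = $2,522.40/yr
Special assessment — $492.54 × 4 = $1,970.16/yr
Total annual escrow = $8,655.12
Monthly = $8,655.12 / 12 = $721.26
Monthly shortage recovery: $441.72 / 12 = $36.81
New monthly escrow = $721.26 + $36.81 = $758.07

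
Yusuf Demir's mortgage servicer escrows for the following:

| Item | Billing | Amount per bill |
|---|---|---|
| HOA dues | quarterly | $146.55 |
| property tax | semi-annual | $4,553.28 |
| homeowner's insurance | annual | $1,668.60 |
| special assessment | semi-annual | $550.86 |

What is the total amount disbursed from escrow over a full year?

HOA dues: $146.55 × 4 = $586.20
Property tax: $4,553.28 × 2 = $9,106.56
Homeowner's insurance: $1,668.60
Special assessment: $550.86 × 2 = $1,101.72
Total annual escrow = $12,463.08

$12,463.08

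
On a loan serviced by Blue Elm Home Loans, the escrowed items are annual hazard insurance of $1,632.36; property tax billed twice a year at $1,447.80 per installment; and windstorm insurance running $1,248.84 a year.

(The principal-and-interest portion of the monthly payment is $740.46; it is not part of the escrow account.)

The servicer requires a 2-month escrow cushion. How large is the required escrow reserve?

$962.80

Hazard insurance — $1,632.36
Property tax — $1,447.80 × 2 = $2,895.60
Windstorm insurance — $1,248.84
Total annual escrow = $1,632.36 + $2,895.60 + $1,248.84 = $5,776.80
Base monthly escrow = $5,776.80 / 12 = $481.40
Reserve = 2 × $481.40 = $962.80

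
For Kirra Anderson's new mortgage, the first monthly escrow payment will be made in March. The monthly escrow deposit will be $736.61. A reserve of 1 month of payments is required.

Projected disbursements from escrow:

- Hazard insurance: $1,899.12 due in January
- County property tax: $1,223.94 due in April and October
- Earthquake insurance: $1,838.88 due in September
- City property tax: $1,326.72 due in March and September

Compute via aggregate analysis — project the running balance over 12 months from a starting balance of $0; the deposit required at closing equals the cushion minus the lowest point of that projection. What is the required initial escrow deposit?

Cushion = 1 × $736.61 = $736.61
Trial balance (start $0, +$736.61 each month, − disbursements):
  Mar: +$736.61 − $1,326.72 → -$590.11
  Apr: +$736.61 − $1,223.94 → -$1,077.44
  May: +$736.61 → -$340.83
  Jun: +$736.61 → $395.78
  Jul: +$736.61 → $1,132.39
  Aug: +$736.61 → $1,869.00
  Sep: +$736.61 − $3,165.60 → -$559.99
  Oct: +$736.61 − $1,223.94 → -$1,047.32
  Nov: +$736.61 → -$310.71
  Dec: +$736.61 → $425.90
  Jan: +$736.61 − $1,899.12 → -$736.61
  Feb: +$736.61 → $0.00
Lowest trial balance = -$1,077.44 (Apr)
Initial deposit = cushion − low point = $736.61 − (-$1,077.44) = $1,814.05

$1,814.05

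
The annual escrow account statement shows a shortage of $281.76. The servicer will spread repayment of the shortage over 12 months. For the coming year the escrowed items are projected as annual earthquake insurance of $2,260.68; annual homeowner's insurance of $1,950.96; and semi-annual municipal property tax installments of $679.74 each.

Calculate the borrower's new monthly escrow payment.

$487.74

Earthquake insurance — $2,260.68
Homeowner's insurance — $1,950.96
Municipal property tax — $679.74 × 2 = $1,359.48
Combined annual = $2,260.68 + $1,950.96 + $1,359.48 = $5,571.12
Monthly = $5,571.12 / 12 = $464.26
Shortage per month = $281.76 ÷ 12 = $23.48
Adjusted monthly = $464.26 + $23.48 = $487.74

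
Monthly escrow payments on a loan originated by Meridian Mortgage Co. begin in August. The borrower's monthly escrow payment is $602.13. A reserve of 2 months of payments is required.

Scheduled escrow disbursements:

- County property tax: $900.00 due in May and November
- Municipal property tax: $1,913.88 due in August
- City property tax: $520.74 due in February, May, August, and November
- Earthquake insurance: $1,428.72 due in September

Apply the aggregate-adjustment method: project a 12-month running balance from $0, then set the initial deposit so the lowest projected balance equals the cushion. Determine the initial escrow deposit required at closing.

$4,079.82

Cushion = 2 × $602.13 = $1,204.26
Trial balance (start $0, +$602.13 each month, − disbursements):
  Aug: +$602.13 − $2,434.62 → -$1,832.49
  Sep: +$602.13 − $1,428.72 → -$2,659.08
  Oct: +$602.13 → -$2,056.95
  Nov: +$602.13 − $1,420.74 → -$2,875.56
  Dec: +$602.13 → -$2,273.43
  Jan: +$602.13 → -$1,671.30
  Feb: +$602.13 − $520.74 → -$1,589.91
  Mar: +$602.13 → -$987.78
  Apr: +$602.13 → -$385.65
  May: +$602.13 − $1,420.74 → -$1,204.26
  Jun: +$602.13 → -$602.13
  Jul: +$602.13 → $0.00
Lowest trial balance = -$2,875.56 (Nov)
Initial deposit = cushion − low point = $1,204.26 − (-$2,875.56) = $4,079.82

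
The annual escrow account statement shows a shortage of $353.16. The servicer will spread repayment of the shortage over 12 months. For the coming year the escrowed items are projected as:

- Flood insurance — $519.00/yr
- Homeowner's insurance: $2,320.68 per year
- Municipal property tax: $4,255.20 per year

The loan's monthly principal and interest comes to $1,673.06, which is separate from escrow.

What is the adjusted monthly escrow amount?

$620.67

Flood insurance: $519.00/yr
Homeowner's insurance: $2,320.68/yr
Municipal property tax: $4,255.20/yr
Annual escrow total = $519.00 + $2,320.68 + $4,255.20 = $7,094.88
Monthly escrow = $7,094.88 ÷ 12 = $591.24
Shortage spread = $353.16 ÷ 12 = $29.43/mo
New monthly escrow = $591.24 + $29.43 = $620.67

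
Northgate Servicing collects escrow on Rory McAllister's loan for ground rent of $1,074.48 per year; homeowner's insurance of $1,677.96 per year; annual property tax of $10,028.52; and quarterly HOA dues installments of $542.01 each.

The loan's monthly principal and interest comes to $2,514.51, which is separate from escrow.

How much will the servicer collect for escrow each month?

$1,245.75

Ground rent: $1,074.48 annually
Homeowner's insurance: $1,677.96 annually
Property tax: $10,028.52 annually
HOA dues: $542.01 × 4 = $2,168.04 annually
Annual escrow total = $1,074.48 + $1,677.96 + $10,028.52 + $2,168.04 = $14,949.00
Base monthly escrow = $14,949.00 ÷ 12 = $1,245.75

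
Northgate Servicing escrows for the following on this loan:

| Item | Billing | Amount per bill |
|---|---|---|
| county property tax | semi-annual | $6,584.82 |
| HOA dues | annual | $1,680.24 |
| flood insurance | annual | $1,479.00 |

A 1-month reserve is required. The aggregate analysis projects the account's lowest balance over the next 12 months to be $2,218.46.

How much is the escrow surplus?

$857.72

County property tax = $6,584.82 × 2 = $13,169.64
HOA dues = $1,680.24
Flood insurance = $1,479.00
Yearly total = $13,169.64 + $1,680.24 + $1,479.00 = $16,328.88
Monthly escrow = $16,328.88 ÷ 12 = $1,360.74
Cushion = 1 × $1,360.74 = $1,360.74
Excess over cushion: $2,218.46 − $1,360.74 = $857.72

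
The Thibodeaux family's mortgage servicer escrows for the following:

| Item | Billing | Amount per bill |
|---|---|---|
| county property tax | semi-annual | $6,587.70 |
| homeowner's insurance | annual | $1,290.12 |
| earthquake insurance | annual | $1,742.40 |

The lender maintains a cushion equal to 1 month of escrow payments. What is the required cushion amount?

County property tax = $6,587.70 × 2 = $13,175.40 per year
Homeowner's insurance = $1,290.12 per year
Earthquake insurance = $1,742.40 per year
Combined annual = $13,175.40 + $1,290.12 + $1,742.40 = $16,207.92
Monthly escrow = $16,207.92 / 12 = $1,350.66
Cushion = 1 × $1,350.66 = $1,350.66

$1,350.66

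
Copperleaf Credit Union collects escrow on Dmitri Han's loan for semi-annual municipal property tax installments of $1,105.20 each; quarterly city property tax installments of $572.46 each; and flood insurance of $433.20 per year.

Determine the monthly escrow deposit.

Municipal property tax — $1,105.20 × 2 = $2,210.40 annually
City property tax — $572.46 × 4 = $2,289.84 annually
Flood insurance — $433.20 annually
Annual escrow total = $2,210.40 + $2,289.84 + $433.20 = $4,933.44
Per month = $4,933.44 / 12 = $411.12

$411.12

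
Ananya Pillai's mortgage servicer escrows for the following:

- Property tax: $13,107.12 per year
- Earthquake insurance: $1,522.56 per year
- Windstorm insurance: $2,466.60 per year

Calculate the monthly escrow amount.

Property tax: $13,107.12/yr
Earthquake insurance: $1,522.56/yr
Windstorm insurance: $2,466.60/yr
Total annual escrow = $13,107.12 + $1,522.56 + $2,466.60 = $17,096.28
Per month = $17,096.28 / 12 = $1,424.69

$1,424.69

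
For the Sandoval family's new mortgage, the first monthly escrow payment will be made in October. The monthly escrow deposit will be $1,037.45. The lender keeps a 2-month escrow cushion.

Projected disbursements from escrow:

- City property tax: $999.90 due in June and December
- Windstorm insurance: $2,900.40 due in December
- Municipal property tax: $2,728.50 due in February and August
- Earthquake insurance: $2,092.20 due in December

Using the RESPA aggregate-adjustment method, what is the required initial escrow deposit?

$5,608.65

Cushion = 2 × $1,037.45 = $2,074.90
Trial balance (start $0, +$1,037.45 each month, − disbursements):
  Oct: +$1,037.45 → $1,037.45
  Nov: +$1,037.45 → $2,074.90
  Dec: +$1,037.45 − $5,992.50 → -$2,880.15
  Jan: +$1,037.45 → -$1,842.70
  Feb: +$1,037.45 − $2,728.50 → -$3,533.75
  Mar: +$1,037.45 → -$2,496.30
  Apr: +$1,037.45 → -$1,458.85
  May: +$1,037.45 → -$421.40
  Jun: +$1,037.45 − $999.90 → -$383.85
  Jul: +$1,037.45 → $653.60
  Aug: +$1,037.45 − $2,728.50 → -$1,037.45
  Sep: +$1,037.45 → $0.00
Lowest trial balance = -$3,533.75 (Feb)
Initial deposit = cushion − low point = $2,074.90 − (-$3,533.75) = $5,608.65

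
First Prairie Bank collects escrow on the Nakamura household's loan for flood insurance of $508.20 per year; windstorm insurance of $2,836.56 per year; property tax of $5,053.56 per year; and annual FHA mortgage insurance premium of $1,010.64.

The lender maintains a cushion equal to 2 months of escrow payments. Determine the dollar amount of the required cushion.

$1,568.16

Flood insurance — $508.20 per year
Windstorm insurance — $2,836.56 per year
Property tax — $5,053.56 per year
FHA mortgage insurance premium — $1,010.64 per year
Total annual escrow = $9,408.96
Monthly escrow = $9,408.96 / 12 = $784.08
Reserve = 2 × $784.08 = $1,568.16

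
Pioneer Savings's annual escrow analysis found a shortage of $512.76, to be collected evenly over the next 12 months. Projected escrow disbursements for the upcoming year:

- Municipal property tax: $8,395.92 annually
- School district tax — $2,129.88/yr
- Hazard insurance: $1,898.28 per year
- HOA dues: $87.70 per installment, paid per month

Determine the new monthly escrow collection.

Municipal property tax — $8,395.92
School district tax — $2,129.88
Hazard insurance — $1,898.28
HOA dues — $87.70 × 12 = $1,052.40
Yearly total = $13,476.48
Monthly = $13,476.48 / 12 = $1,123.04
Shortage spread = $512.76 / 12 = $42.73/mo
New monthly escrow = $1,123.04 + $42.73 = $1,165.77

$1,165.77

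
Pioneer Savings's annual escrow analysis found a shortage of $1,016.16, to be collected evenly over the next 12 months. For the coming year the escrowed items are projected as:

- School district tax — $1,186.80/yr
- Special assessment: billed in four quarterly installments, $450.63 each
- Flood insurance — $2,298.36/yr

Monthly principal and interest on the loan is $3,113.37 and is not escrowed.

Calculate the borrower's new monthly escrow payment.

School district tax = $1,186.80 annually
Special assessment = $450.63 × 4 = $1,802.52 annually
Flood insurance = $2,298.36 annually
Annual escrow total = $1,186.80 + $1,802.52 + $2,298.36 = $5,287.68
Monthly escrow = $5,287.68 / 12 = $440.64
Shortage per month = $1,016.16 ÷ 12 = $84.68
Adjusted monthly = $440.64 + $84.68 = $525.32

$525.32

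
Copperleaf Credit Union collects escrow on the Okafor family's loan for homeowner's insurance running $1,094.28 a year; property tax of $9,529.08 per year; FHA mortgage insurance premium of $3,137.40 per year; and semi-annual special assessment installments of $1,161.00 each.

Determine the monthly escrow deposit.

Homeowner's insurance = $1,094.28 per year
Property tax = $9,529.08 per year
FHA mortgage insurance premium = $3,137.40 per year
Special assessment = $1,161.00 × 2 = $2,322.00 per year
Total annual escrow = $1,094.28 + $9,529.08 + $3,137.40 + $2,322.00 = $16,082.76
Monthly = $16,082.76 ÷ 12 = $1,340.23

$1,340.23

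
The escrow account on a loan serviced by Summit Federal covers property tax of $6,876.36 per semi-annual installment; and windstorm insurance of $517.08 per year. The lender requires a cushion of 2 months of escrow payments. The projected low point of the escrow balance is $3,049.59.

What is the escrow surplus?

$671.29

Property tax — $6,876.36 × 2 = $13,752.72 annually
Windstorm insurance — $517.08 annually
Total per year = $13,752.72 + $517.08 = $14,269.80
Monthly escrow = $14,269.80 ÷ 12 = $1,189.15
Cushion = 2 × $1,189.15 = $2,378.30
Excess over cushion: $3,049.59 − $2,378.30 = $671.29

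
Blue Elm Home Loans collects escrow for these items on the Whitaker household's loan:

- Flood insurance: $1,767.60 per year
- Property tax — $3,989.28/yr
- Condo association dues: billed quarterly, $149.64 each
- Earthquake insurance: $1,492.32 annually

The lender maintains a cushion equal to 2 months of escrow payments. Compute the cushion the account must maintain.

Flood insurance: $1,767.60 annually
Property tax: $3,989.28 annually
Condo association dues: $149.64 × 4 = $598.56 annually
Earthquake insurance: $1,492.32 annually
Total per year = $7,847.76
Monthly escrow = $7,847.76 ÷ 12 = $653.98
Cushion = 2 × $653.98 = $1,307.96

$1,307.96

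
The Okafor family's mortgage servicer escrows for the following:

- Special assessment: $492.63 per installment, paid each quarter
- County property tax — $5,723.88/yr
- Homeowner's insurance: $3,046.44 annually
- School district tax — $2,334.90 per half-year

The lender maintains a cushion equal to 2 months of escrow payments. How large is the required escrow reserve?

Special assessment — $492.63 × 4 = $1,970.52 per year
County property tax — $5,723.88 per year
Homeowner's insurance — $3,046.44 per year
School district tax — $2,334.90 × 2 = $4,669.80 per year
Total annual escrow = $1,970.52 + $5,723.88 + $3,046.44 + $4,669.80 = $15,410.64
Per month = $15,410.64 ÷ 12 = $1,284.22
Reserve = 2 × $1,284.22 = $2,568.44

$2,568.44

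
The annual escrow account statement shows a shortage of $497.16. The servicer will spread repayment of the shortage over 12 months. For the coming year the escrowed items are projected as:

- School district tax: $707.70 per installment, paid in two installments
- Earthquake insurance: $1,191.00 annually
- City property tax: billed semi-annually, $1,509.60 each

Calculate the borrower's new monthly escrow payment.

$510.23

School district tax: $707.70 × 2 = $1,415.40 annually
Earthquake insurance: $1,191.00 annually
City property tax: $1,509.60 × 2 = $3,019.20 annually
Combined annual = $5,625.60
Base monthly escrow = $5,625.60 / 12 = $468.80
Shortage per month = $497.16 ÷ 12 = $41.43
New monthly escrow = $468.80 + $41.43 = $510.23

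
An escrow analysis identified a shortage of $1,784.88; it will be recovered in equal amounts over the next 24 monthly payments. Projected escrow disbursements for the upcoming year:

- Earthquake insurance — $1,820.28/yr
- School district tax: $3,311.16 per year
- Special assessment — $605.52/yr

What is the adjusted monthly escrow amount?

Earthquake insurance: $1,820.28 per year
School district tax: $3,311.16 per year
Special assessment: $605.52 per year
Annual escrow total = $1,820.28 + $3,311.16 + $605.52 = $5,736.96
Per month = $5,736.96 / 12 = $478.08
Monthly shortage recovery: $1,784.88 ÷ 24 = $74.37
Adjusted monthly = $478.08 + $74.37 = $552.45

$552.45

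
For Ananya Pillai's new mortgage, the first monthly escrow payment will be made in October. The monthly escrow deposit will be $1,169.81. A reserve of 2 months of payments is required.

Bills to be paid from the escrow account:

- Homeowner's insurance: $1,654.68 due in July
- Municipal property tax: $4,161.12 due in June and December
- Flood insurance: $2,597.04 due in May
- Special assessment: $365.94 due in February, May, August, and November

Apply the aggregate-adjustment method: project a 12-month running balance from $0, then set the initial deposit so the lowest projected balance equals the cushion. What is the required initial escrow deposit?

Cushion = 2 × $1,169.81 = $2,339.62
Trial balance (start $0, +$1,169.81 each month, − disbursements):
  Oct: +$1,169.81 → $1,169.81
  Nov: +$1,169.81 − $365.94 → $1,973.68
  Dec: +$1,169.81 − $4,161.12 → -$1,017.63
  Jan: +$1,169.81 → $152.18
  Feb: +$1,169.81 − $365.94 → $956.05
  Mar: +$1,169.81 → $2,125.86
  Apr: +$1,169.81 → $3,295.67
  May: +$1,169.81 − $2,962.98 → $1,502.50
  Jun: +$1,169.81 − $4,161.12 → -$1,488.81
  Jul: +$1,169.81 − $1,654.68 → -$1,973.68
  Aug: +$1,169.81 − $365.94 → -$1,169.81
  Sep: +$1,169.81 → $0.00
Lowest trial balance = -$1,973.68 (Jul)
Initial deposit = cushion − low point = $2,339.62 − (-$1,973.68) = $4,313.30

$4,313.30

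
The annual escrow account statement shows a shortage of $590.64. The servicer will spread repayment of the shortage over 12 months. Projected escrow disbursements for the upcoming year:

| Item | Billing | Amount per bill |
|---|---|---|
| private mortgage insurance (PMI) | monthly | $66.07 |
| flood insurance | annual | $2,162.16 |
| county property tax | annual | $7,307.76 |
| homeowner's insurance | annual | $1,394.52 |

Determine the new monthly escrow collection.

Private mortgage insurance (PMI) — $66.07 × 12 = $792.84 annually
Flood insurance — $2,162.16 annually
County property tax — $7,307.76 annually
Homeowner's insurance — $1,394.52 annually
Total annual escrow = $792.84 + $2,162.16 + $7,307.76 + $1,394.52 = $11,657.28
Monthly = $11,657.28 / 12 = $971.44
Shortage per month = $590.64 ÷ 12 = $49.22
New monthly escrow = $971.44 + $49.22 = $1,020.66

$1,020.66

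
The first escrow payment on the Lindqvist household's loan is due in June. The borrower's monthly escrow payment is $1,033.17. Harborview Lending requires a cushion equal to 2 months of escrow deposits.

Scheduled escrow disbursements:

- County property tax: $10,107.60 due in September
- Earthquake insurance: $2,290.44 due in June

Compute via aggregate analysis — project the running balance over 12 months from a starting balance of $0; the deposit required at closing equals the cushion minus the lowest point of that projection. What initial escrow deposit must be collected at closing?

Cushion = 2 × $1,033.17 = $2,066.34
Trial balance (start $0, +$1,033.17 each month, − disbursements):
  Jun: +$1,033.17 − $2,290.44 → -$1,257.27
  Jul: +$1,033.17 → -$224.10
  Aug: +$1,033.17 → $809.07
  Sep: +$1,033.17 − $10,107.60 → -$8,265.36
  Oct: +$1,033.17 → -$7,232.19
  Nov: +$1,033.17 → -$6,199.02
  Dec: +$1,033.17 → -$5,165.85
  Jan: +$1,033.17 → -$4,132.68
  Feb: +$1,033.17 → -$3,099.51
  Mar: +$1,033.17 → -$2,066.34
  Apr: +$1,033.17 → -$1,033.17
  May: +$1,033.17 → $0.00
Lowest trial balance = -$8,265.36 (Sep)
Initial deposit = cushion − low point = $2,066.34 − (-$8,265.36) = $10,331.70

$10,331.70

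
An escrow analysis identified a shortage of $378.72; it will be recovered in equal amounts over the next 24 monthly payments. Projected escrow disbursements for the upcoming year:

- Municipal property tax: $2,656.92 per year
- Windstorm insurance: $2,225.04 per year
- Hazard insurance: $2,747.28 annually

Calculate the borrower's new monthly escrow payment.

$651.55

Municipal property tax = $2,656.92/yr
Windstorm insurance = $2,225.04/yr
Hazard insurance = $2,747.28/yr
Annual escrow total = $2,656.92 + $2,225.04 + $2,747.28 = $7,629.24
Monthly escrow = $7,629.24 / 12 = $635.77
Monthly shortage recovery: $378.72 ÷ 24 = $15.78
New monthly escrow = $635.77 + $15.78 = $651.55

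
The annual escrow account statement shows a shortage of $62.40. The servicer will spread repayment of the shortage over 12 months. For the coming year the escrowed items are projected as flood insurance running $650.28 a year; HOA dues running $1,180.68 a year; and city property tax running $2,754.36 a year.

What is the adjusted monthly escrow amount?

Flood insurance: $650.28 annually
HOA dues: $1,180.68 annually
City property tax: $2,754.36 annually
Total per year = $4,585.32
Monthly escrow = $4,585.32 / 12 = $382.11
Monthly shortage recovery: $62.40 ÷ 12 = $5.20
New monthly escrow = $382.11 + $5.20 = $387.31

$387.31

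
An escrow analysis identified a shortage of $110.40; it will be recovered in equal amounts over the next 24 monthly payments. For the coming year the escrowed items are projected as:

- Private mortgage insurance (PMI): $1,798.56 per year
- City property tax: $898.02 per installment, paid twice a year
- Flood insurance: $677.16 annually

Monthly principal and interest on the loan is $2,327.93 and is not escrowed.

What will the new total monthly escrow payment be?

$360.58

Private mortgage insurance (PMI) — $1,798.56/yr
City property tax — $898.02 × 2 = $1,796.04/yr
Flood insurance — $677.16/yr
Annual escrow total = $1,798.56 + $1,796.04 + $677.16 = $4,271.76
Base monthly escrow = $4,271.76 / 12 = $355.98
Shortage spread = $110.40 ÷ 24 = $4.60/mo
New monthly escrow = $355.98 + $4.60 = $360.58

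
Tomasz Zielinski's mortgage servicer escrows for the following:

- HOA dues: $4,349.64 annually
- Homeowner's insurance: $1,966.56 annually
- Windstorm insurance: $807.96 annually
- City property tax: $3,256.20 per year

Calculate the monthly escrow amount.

$865.03

HOA dues = $4,349.64
Homeowner's insurance = $1,966.56
Windstorm insurance = $807.96
City property tax = $3,256.20
Total per year = $4,349.64 + $1,966.56 + $807.96 + $3,256.20 = $10,380.36
Monthly = $10,380.36 / 12 = $865.03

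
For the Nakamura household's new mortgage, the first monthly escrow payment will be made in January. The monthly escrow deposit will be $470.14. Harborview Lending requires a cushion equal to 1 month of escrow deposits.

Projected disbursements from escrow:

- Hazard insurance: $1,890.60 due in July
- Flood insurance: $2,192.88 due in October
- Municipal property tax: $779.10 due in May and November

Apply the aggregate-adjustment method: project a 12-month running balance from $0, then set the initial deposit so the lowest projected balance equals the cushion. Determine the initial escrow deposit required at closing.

$940.28

Cushion = 1 × $470.14 = $470.14
Trial balance (start $0, +$470.14 each month, − disbursements):
  Jan: +$470.14 → $470.14
  Feb: +$470.14 → $940.28
  Mar: +$470.14 → $1,410.42
  Apr: +$470.14 → $1,880.56
  May: +$470.14 − $779.10 → $1,571.60
  Jun: +$470.14 → $2,041.74
  Jul: +$470.14 − $1,890.60 → $621.28
  Aug: +$470.14 → $1,091.42
  Sep: +$470.14 → $1,561.56
  Oct: +$470.14 − $2,192.88 → -$161.18
  Nov: +$470.14 − $779.10 → -$470.14
  Dec: +$470.14 → $0.00
Lowest trial balance = -$470.14 (Nov)
Initial deposit = cushion − low point = $470.14 − (-$470.14) = $940.28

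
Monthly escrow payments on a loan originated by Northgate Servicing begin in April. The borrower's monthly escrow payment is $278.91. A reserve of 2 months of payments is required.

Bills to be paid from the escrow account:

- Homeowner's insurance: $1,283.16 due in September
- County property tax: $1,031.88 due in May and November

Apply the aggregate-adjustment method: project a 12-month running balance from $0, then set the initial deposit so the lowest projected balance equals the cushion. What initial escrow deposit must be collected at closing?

$1,673.46

Cushion = 2 × $278.91 = $557.82
Trial balance (start $0, +$278.91 each month, − disbursements):
  Apr: +$278.91 → $278.91
  May: +$278.91 − $1,031.88 → -$474.06
  Jun: +$278.91 → -$195.15
  Jul: +$278.91 → $83.76
  Aug: +$278.91 → $362.67
  Sep: +$278.91 − $1,283.16 → -$641.58
  Oct: +$278.91 → -$362.67
  Nov: +$278.91 − $1,031.88 → -$1,115.64
  Dec: +$278.91 → -$836.73
  Jan: +$278.91 → -$557.82
  Feb: +$278.91 → -$278.91
  Mar: +$278.91 → $0.00
Lowest trial balance = -$1,115.64 (Nov)
Initial deposit = cushion − low point = $557.82 − (-$1,115.64) = $1,673.46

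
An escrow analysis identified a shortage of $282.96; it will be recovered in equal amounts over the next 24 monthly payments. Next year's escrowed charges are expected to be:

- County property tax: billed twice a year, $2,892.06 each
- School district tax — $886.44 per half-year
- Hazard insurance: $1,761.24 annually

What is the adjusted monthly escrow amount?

$788.31

County property tax — $2,892.06 × 2 = $5,784.12 per year
School district tax — $886.44 × 2 = $1,772.88 per year
Hazard insurance — $1,761.24 per year
Total per year = $5,784.12 + $1,772.88 + $1,761.24 = $9,318.24
Base monthly escrow = $9,318.24 / 12 = $776.52
Shortage spread = $282.96 / 24 = $11.79/mo
New monthly escrow = $776.52 + $11.79 = $788.31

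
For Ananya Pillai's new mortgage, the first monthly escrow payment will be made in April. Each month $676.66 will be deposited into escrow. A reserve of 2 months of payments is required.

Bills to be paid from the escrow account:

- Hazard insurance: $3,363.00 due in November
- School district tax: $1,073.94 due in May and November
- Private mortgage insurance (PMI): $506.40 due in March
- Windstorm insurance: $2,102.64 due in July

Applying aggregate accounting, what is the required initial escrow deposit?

$3,553.56

Cushion = 2 × $676.66 = $1,353.32
Trial balance (start $0, +$676.66 each month, − disbursements):
  Apr: +$676.66 → $676.66
  May: +$676.66 − $1,073.94 → $279.38
  Jun: +$676.66 → $956.04
  Jul: +$676.66 − $2,102.64 → -$469.94
  Aug: +$676.66 → $206.72
  Sep: +$676.66 → $883.38
  Oct: +$676.66 → $1,560.04
  Nov: +$676.66 − $4,436.94 → -$2,200.24
  Dec: +$676.66 → -$1,523.58
  Jan: +$676.66 → -$846.92
  Feb: +$676.66 → -$170.26
  Mar: +$676.66 − $506.40 → $0.00
Lowest trial balance = -$2,200.24 (Nov)
Initial deposit = cushion − low point = $1,353.32 − (-$2,200.24) = $3,553.56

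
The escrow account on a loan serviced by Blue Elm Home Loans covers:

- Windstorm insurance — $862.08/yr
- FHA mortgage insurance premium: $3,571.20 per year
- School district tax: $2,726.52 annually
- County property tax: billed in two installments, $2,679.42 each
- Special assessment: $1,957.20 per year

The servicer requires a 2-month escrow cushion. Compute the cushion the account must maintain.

$2,412.64

Windstorm insurance — $862.08
FHA mortgage insurance premium — $3,571.20
School district tax — $2,726.52
County property tax — $2,679.42 × 2 = $5,358.84
Special assessment — $1,957.20
Total annual escrow = $862.08 + $3,571.20 + $2,726.52 + $5,358.84 + $1,957.20 = $14,475.84
Base monthly escrow = $14,475.84 ÷ 12 = $1,206.32
Reserve = 2 × $1,206.32 = $2,412.64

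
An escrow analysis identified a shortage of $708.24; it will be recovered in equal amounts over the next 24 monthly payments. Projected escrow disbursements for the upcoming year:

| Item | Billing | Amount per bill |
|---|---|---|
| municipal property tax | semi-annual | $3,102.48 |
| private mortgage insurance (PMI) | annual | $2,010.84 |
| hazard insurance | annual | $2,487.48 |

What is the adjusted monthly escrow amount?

$921.45

Municipal property tax = $3,102.48 × 2 = $6,204.96 annually
Private mortgage insurance (PMI) = $2,010.84 annually
Hazard insurance = $2,487.48 annually
Yearly total = $6,204.96 + $2,010.84 + $2,487.48 = $10,703.28
Base monthly escrow = $10,703.28 / 12 = $891.94
Shortage spread = $708.24 ÷ 24 = $29.51/mo
Adjusted monthly = $891.94 + $29.51 = $921.45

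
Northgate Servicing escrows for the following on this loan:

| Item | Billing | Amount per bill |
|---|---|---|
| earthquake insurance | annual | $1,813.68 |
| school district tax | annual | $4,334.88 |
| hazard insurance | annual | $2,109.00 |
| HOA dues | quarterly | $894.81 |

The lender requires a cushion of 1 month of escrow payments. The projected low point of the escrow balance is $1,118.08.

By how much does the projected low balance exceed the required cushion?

$131.68

Earthquake insurance — $1,813.68/yr
School district tax — $4,334.88/yr
Hazard insurance — $2,109.00/yr
HOA dues — $894.81 × 4 = $3,579.24/yr
Combined annual = $1,813.68 + $4,334.88 + $2,109.00 + $3,579.24 = $11,836.80
Monthly escrow = $11,836.80 ÷ 12 = $986.40
Required cushion = 1 × $986.40 = $986.40
Surplus = $1,118.08 − $986.40 = $131.68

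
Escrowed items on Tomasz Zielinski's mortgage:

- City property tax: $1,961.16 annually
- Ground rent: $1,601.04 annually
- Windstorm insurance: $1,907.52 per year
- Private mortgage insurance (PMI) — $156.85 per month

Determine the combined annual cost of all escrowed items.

City property tax: $1,961.16 per year
Ground rent: $1,601.04 per year
Windstorm insurance: $1,907.52 per year
Private mortgage insurance (PMI): $156.85 × 12 = $1,882.20 per year
Yearly total = $7,351.92

$7,351.92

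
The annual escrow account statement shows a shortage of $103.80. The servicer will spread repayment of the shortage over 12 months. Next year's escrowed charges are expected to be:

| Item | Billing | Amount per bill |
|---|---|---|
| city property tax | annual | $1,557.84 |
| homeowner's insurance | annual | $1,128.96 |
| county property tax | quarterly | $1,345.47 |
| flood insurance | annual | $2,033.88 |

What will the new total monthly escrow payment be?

$850.53

City property tax — $1,557.84
Homeowner's insurance — $1,128.96
County property tax — $1,345.47 × 4 = $5,381.88
Flood insurance — $2,033.88
Yearly total = $1,557.84 + $1,128.96 + $5,381.88 + $2,033.88 = $10,102.56
Per month = $10,102.56 / 12 = $841.88
Monthly shortage recovery: $103.80 / 12 = $8.65
Adjusted monthly = $841.88 + $8.65 = $850.53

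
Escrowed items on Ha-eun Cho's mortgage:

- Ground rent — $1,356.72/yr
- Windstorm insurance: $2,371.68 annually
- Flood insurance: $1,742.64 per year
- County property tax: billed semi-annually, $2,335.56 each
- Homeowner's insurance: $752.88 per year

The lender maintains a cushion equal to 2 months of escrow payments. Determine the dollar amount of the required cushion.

Ground rent: $1,356.72 annually
Windstorm insurance: $2,371.68 annually
Flood insurance: $1,742.64 annually
County property tax: $2,335.56 × 2 = $4,671.12 annually
Homeowner's insurance: $752.88 annually
Combined annual = $10,895.04
Per month = $10,895.04 ÷ 12 = $907.92
Required cushion = 2 × $907.92 = $1,815.84

$1,815.84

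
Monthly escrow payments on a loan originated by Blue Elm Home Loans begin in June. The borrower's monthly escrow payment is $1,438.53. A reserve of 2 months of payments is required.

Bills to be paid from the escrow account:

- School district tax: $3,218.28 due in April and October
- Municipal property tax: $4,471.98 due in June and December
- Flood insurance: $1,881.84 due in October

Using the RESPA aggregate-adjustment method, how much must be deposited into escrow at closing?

$6,851.43

Cushion = 2 × $1,438.53 = $2,877.06
Trial balance (start $0, +$1,438.53 each month, − disbursements):
  Jun: +$1,438.53 − $4,471.98 → -$3,033.45
  Jul: +$1,438.53 → -$1,594.92
  Aug: +$1,438.53 → -$156.39
  Sep: +$1,438.53 → $1,282.14
  Oct: +$1,438.53 − $5,100.12 → -$2,379.45
  Nov: +$1,438.53 → -$940.92
  Dec: +$1,438.53 − $4,471.98 → -$3,974.37
  Jan: +$1,438.53 → -$2,535.84
  Feb: +$1,438.53 → -$1,097.31
  Mar: +$1,438.53 → $341.22
  Apr: +$1,438.53 − $3,218.28 → -$1,438.53
  May: +$1,438.53 → $0.00
Lowest trial balance = -$3,974.37 (Dec)
Initial deposit = cushion − low point = $2,877.06 − (-$3,974.37) = $6,851.43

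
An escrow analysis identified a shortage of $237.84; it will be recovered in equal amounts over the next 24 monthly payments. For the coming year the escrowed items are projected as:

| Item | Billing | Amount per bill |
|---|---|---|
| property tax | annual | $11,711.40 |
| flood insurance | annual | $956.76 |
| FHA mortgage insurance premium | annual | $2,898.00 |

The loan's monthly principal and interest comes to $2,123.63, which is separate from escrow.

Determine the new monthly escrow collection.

Property tax — $11,711.40 per year
Flood insurance — $956.76 per year
FHA mortgage insurance premium — $2,898.00 per year
Annual escrow total = $15,566.16
Monthly escrow = $15,566.16 ÷ 12 = $1,297.18
Shortage per month = $237.84 / 24 = $9.91
New monthly escrow = $1,297.18 + $9.91 = $1,307.09

$1,307.09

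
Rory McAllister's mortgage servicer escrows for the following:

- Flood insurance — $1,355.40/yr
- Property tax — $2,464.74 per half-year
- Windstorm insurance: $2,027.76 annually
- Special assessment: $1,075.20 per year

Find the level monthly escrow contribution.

$782.32

Flood insurance — $1,355.40/yr
Property tax — $2,464.74 × 2 = $4,929.48/yr
Windstorm insurance — $2,027.76/yr
Special assessment — $1,075.20/yr
Annual escrow total = $1,355.40 + $4,929.48 + $2,027.76 + $1,075.20 = $9,387.84
Base monthly escrow = $9,387.84 ÷ 12 = $782.32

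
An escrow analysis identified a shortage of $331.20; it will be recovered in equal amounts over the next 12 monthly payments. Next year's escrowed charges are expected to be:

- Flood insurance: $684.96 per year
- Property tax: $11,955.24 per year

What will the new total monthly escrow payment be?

$1,080.95

Flood insurance: $684.96
Property tax: $11,955.24
Total annual escrow = $684.96 + $11,955.24 = $12,640.20
Base monthly escrow = $12,640.20 / 12 = $1,053.35
Shortage per month = $331.20 / 12 = $27.60
New monthly escrow = $1,053.35 + $27.60 = $1,080.95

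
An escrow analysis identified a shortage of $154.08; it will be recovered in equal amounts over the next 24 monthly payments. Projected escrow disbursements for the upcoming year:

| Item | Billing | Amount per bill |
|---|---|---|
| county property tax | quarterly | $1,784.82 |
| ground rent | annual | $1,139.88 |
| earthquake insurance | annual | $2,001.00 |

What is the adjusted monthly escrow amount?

County property tax — $1,784.82 × 4 = $7,139.28 annually
Ground rent — $1,139.88 annually
Earthquake insurance — $2,001.00 annually
Combined annual = $7,139.28 + $1,139.88 + $2,001.00 = $10,280.16
Per month = $10,280.16 ÷ 12 = $856.68
Monthly shortage recovery: $154.08 / 24 = $6.42
New monthly escrow = $856.68 + $6.42 = $863.10

$863.10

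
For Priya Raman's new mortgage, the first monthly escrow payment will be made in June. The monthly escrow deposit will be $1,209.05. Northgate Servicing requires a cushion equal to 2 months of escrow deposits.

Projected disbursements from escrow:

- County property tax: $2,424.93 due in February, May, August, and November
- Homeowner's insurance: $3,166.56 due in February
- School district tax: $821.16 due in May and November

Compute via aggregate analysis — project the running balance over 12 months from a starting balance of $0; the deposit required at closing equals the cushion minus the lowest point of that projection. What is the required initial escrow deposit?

$2,799.16

Cushion = 2 × $1,209.05 = $2,418.10
Trial balance (start $0, +$1,209.05 each month, − disbursements):
  Jun: +$1,209.05 → $1,209.05
  Jul: +$1,209.05 → $2,418.10
  Aug: +$1,209.05 − $2,424.93 → $1,202.22
  Sep: +$1,209.05 → $2,411.27
  Oct: +$1,209.05 → $3,620.32
  Nov: +$1,209.05 − $3,246.09 → $1,583.28
  Dec: +$1,209.05 → $2,792.33
  Jan: +$1,209.05 → $4,001.38
  Feb: +$1,209.05 − $5,591.49 → -$381.06
  Mar: +$1,209.05 → $827.99
  Apr: +$1,209.05 → $2,037.04
  May: +$1,209.05 − $3,246.09 → $0.00
Lowest trial balance = -$381.06 (Feb)
Initial deposit = cushion − low point = $2,418.10 − (-$381.06) = $2,799.16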